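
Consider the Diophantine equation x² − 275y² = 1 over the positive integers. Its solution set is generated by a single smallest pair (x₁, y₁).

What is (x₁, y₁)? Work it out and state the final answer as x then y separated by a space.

199 12

d=275: √d = [16; 1,1,2,1,1,32] (ℓ=6, even), read p_5/q_5
a_0=16:  p_0=16·1+0=16,  q_0=16·0+1=1
…
a_4=1:  p_4=1·83+33=116,  q_4=1·5+2=7
a_5=1:  p_5=1·116+83=199,  q_5=1·7+5=12
fundamental: x₁=199, y₁=12  (since 39601 − 275·144 = 1)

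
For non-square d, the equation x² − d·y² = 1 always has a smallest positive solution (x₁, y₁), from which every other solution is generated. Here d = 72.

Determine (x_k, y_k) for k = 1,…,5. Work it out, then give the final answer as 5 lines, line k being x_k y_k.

[8; 2,16] for √72; ℓ=2 ⇒ convergent index 1
step 0: (8, 1)  from 8·(1,0) + (0,1)
step 1: (17, 2)  from 2·(8,1) + (1,0)
fundamental: x₁=17, y₁=2  (since 289 − 72·4 = 1)
(x_2, y_2) = (17·17 + 72·2·2, 17·2 + 2·17) = (577, 68)
(x_3, y_3) = (17·577 + 72·2·68, 17·68 + 2·577) = (19601, 2310)
(x_4, y_4) = (17·19601 + 72·2·2310, 17·2310 + 2·19601) = (665857, 78472)
(x_5, y_5) = (17·665857 + 72·2·78472, 17·78472 + 2·665857) = (22619537, 2665738)

17 2
577 68
19601 2310
665857 78472
22619537 2665738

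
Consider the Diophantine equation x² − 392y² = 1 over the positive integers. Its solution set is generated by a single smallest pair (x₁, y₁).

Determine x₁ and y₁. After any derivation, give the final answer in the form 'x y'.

99 5

√392 = [19; 1,3,1,38, …], period ℓ=4 (even) → k=3
i=0: a=19 ⇒ p=19, q=1
i=1: a=1 ⇒ p=20, q=1
i=2: a=3 ⇒ p=79, q=4
i=3: a=1 ⇒ p=99, q=5
(x₁, y₁) = (99, 5);  99² − 392·5² = 1 ✓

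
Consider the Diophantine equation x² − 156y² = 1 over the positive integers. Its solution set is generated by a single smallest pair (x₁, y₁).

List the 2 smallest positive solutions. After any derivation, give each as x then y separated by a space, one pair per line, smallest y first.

25 2
1249 100

√156 = [12; 2,24, …], period ℓ=2 (even) → k=1
k=0  a_k=12  p_k/q_k = 12/1
k=1  a_k=2  p_k/q_k = 25/2
(x₁, y₁) = (25, 2);  25² − 156·2² = 1 ✓
k=2:  x_2 = 25·25+156·2·2 = 1249,  y_2 = 25·2+2·25 = 100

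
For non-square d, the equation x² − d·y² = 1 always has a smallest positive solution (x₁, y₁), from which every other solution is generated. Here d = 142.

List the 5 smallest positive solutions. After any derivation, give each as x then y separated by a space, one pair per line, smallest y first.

√142 = [11; 1,10,1,22, …], period ℓ=4 (even) → k=3
i=0: a=11 ⇒ p=11, q=1
i=1: a=1 ⇒ p=12, q=1
i=2: a=10 ⇒ p=131, q=11
i=3: a=1 ⇒ p=143, q=12
(x₁, y₁) = (143, 12);  143² − 142·12² = 1 ✓
(x_2, y_2) = (143·143 + 142·12·12, 143·12 + 12·143) = (40897, 3432)
(x_3, y_3) = (143·40897 + 142·12·3432, 143·3432 + 12·40897) = (11696399, 981540)
(x_4, y_4) = (143·11696399 + 142·12·981540, 143·981540 + 12·11696399) = (3345129217, 280717008)
(x_5, y_5) = (143·3345129217 + 142·12·280717008, 143·280717008 + 12·3345129217) = (956695259663, 80284082748)

143 12
40897 3432
11696399 981540
3345129217 280717008
956695259663 80284082748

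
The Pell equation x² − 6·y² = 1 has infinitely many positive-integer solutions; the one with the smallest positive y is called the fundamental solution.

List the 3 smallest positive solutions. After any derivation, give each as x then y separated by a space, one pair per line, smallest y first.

5 2
49 20
485 198

√6 = [2; 2,4, …], period ℓ=2 (even) → k=1
k=0  a_k=2  p_k/q_k = 2/1
k=1  a_k=2  p_k/q_k = 5/2
fundamental: x₁=5, y₁=2  (since 25 − 6·4 = 1)
(x_2, y_2) = (5·5 + 6·2·2, 5·2 + 2·5) = (49, 20)
(x_3, y_3) = (5·49 + 6·2·20, 5·20 + 2·49) = (485, 198)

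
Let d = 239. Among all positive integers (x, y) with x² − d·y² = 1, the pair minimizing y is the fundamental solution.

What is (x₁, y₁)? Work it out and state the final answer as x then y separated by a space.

[15; 2,5,1,2,4,15,4,2,1,5,2,30] for √239; ℓ=12 ⇒ convergent index 11
i=0: a=15 ⇒ p=15, q=1
…
i=2: a=5 ⇒ p=170, q=11
i=3: a=1 ⇒ p=201, q=13
…
i=6: a=15 ⇒ p=37907, q=2452
i=7: a=4 ⇒ p=154117, q=9969
…
i=9: a=1 ⇒ p=500258, q=32359
i=10: a=5 ⇒ p=2847431, q=184185
i=11: a=2 ⇒ p=6195120, q=400729
→ (6195120, 400729).  Check: 6195120²=38379511814400, 239·400729²=38379511814399, difference 1.

6195120 400729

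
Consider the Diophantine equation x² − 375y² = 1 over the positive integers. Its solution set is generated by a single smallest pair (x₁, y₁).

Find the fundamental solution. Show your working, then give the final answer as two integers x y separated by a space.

√375 → a₀=19, period (2,1,2,1,5,1,2,1,2,38); ℓ=10 even so k=9
step 0: (19, 1)  from 19·(1,0) + (0,1)
…
step 3: (155, 8)  from 2·(58,3) + (39,2)
step 4: (213, 11)  from 1·(155,8) + (58,3)
…
step 8: (5519, 285)  from 1·(4086,211) + (1433,74)
step 9: (15124, 781)  from 2·(5519,285) + (4086,211)
→ (15124, 781).  Check: 15124²=228735376, 375·781²=228735375, difference 1.

15124 781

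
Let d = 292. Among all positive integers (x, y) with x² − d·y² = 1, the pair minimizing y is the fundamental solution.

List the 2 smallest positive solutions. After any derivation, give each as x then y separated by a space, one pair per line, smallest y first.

2281249 133500
10408194000001 609093483000

d=292: √d = [17; 11,2,1,3,8,3,1,2,11,34] (ℓ=10, even), read p_9/q_9
a_0=17:  p_0=17·1+0=17,  q_0=17·0+1=1
…
a_2=2:  p_2=2·188+17=393,  q_2=2·11+1=23
a_3=1:  p_3=1·393+188=581,  q_3=1·23+11=34
a_4=3:  p_4=3·581+393=2136,  q_4=3·34+23=125
a_5=8:  p_5=8·2136+581=17669,  q_5=8·125+34=1034
a_6=3:  p_6=3·17669+2136=55143,  q_6=3·1034+125=3227
a_7=1:  p_7=1·55143+17669=72812,  q_7=1·3227+1034=4261
a_8=2:  p_8=2·72812+55143=200767,  q_8=2·4261+3227=11749
a_9=11:  p_9=11·200767+72812=2281249,  q_9=11·11749+4261=133500
→ (2281249, 133500).  Check: 2281249²=5204097000001, 292·133500²=5204097000000, difference 1.
(2281249+133500√292)^2 = 10408194000001 + 609093483000√292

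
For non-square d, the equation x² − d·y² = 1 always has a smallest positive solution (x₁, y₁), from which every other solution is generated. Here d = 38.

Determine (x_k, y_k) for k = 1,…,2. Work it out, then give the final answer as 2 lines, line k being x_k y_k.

√38 = [6; 6,12, …], period ℓ=2 (even) → k=1
k=0  a_k=6  p_k/q_k = 6/1
k=1  a_k=6  p_k/q_k = 37/6
fundamental: x₁=37, y₁=6  (since 1369 − 38·36 = 1)
(37+6√38)^2 = 2737 + 444√38

37 6
2737 444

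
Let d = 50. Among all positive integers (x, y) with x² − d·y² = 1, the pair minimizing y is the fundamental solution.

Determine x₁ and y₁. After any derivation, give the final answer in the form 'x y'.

99 14

√50 → a₀=7, period (14); ℓ=1 odd so k=1
i=0: a=7 ⇒ p=7, q=1
i=1: a=14 ⇒ p=99, q=14
→ (99, 14).  Check: 99²=9801, 50·14²=9800, difference 1.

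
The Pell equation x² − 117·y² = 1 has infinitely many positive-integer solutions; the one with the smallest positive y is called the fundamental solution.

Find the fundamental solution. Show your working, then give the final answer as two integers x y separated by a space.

649 60

d=117: √d = [10; 1,4,2,4,1,20] (ℓ=6, even), read p_5/q_5
i=0: a=10 ⇒ p=10, q=1
…
i=3: a=2 ⇒ p=119, q=11
i=4: a=4 ⇒ p=530, q=49
i=5: a=1 ⇒ p=649, q=60
(x₁, y₁) = (649, 60);  649² − 117·60² = 1 ✓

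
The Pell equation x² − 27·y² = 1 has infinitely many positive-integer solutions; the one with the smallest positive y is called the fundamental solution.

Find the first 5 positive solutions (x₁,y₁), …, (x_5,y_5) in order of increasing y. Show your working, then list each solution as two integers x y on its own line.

[5; 5,10] for √27; ℓ=2 ⇒ convergent index 1
step 0: (5, 1)  from 5·(1,0) + (0,1)
step 1: (26, 5)  from 5·(5,1) + (1,0)
→ (26, 5).  Check: 26²=676, 27·5²=675, difference 1.
(x_2, y_2) = (26·26 + 27·5·5, 26·5 + 5·26) = (1351, 260)
(x_3, y_3) = (26·1351 + 27·5·260, 26·260 + 5·1351) = (70226, 13515)
(x_4, y_4) = (26·70226 + 27·5·13515, 26·13515 + 5·70226) = (3650401, 702520)
(x_5, y_5) = (26·3650401 + 27·5·702520, 26·702520 + 5·3650401) = (189750626, 36517525)

26 5
1351 260
70226 13515
3650401 702520
189750626 36517525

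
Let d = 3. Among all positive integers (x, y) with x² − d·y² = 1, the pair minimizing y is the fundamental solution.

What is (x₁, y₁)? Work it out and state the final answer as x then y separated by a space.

√3 → a₀=1, period (1,2); ℓ=2 even so k=1
k=0  a_k=1  p_k/q_k = 1/1
k=1  a_k=1  p_k/q_k = 2/1
(x₁, y₁) = (2, 1);  2² − 3·1² = 1 ✓

2 1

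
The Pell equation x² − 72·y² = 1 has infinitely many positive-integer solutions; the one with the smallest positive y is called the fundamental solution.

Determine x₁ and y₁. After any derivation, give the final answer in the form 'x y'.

17 2

[8; 2,16] for √72; ℓ=2 ⇒ convergent index 1
k=0  a_k=8  p_k/q_k = 8/1
k=1  a_k=2  p_k/q_k = 17/2
→ (17, 2).  Check: 17²=289, 72·2²=288, difference 1.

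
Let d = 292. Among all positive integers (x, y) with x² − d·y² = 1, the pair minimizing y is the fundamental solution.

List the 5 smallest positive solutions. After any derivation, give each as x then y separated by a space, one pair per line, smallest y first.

[17; 11,2,1,3,8,3,1,2,11,34] for √292; ℓ=10 ⇒ convergent index 9
a_0=17:  p_0=17·1+0=17,  q_0=17·0+1=1
…
a_8=2:  p_8=2·72812+55143=200767,  q_8=2·4261+3227=11749
a_9=11:  p_9=11·200767+72812=2281249,  q_9=11·11749+4261=133500
fundamental: x₁=2281249, y₁=133500  (since 5204097000001 − 292·17822250000 = 1)
(2281249+133500√292)^2 = 10408194000001 + 609093483000√292
(2281249+133500√292)^3 = 47487364308614281249 + 2778987798000400500√292
(2281249+133500√292)^4 = 216661004683313632776000001 + 12679126270400622186966000√292
(2281249+133500√292)^5 = 988515400545561595548925838281249 + 57848488250447518938990000667500√292

2281249 133500
10408194000001 609093483000
47487364308614281249 2778987798000400500
216661004683313632776000001 12679126270400622186966000
988515400545561595548925838281249 57848488250447518938990000667500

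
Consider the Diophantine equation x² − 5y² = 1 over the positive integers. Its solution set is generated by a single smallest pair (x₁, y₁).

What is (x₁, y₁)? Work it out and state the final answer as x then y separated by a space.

[2; 4] for √5; ℓ=1 ⇒ convergent index 1
a_0=2:  p_0=2·1+0=2,  q_0=2·0+1=1
a_1=4:  p_1=4·2+1=9,  q_1=4·1+0=4
fundamental: x₁=9, y₁=4  (since 81 − 5·16 = 1)

9 4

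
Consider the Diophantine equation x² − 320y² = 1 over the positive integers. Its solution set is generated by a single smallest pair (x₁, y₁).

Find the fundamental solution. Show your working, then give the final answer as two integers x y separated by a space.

d=320: √d = [17; 1,7,1,34] (ℓ=4, even), read p_3/q_3
step 0: (17, 1)  from 17·(1,0) + (0,1)
…
step 2: (143, 8)  from 7·(18,1) + (17,1)
step 3: (161, 9)  from 1·(143,8) + (18,1)
→ (161, 9).  Check: 161²=25921, 320·9²=25920, difference 1.

161 9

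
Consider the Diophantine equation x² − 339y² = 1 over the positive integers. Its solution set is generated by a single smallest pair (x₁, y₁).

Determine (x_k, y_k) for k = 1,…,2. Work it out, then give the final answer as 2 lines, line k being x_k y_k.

√339 = [18; 2,2,2,1,17,1,2,2,2,36, …], period ℓ=10 (even) → k=9
k=0  a_k=18  p_k/q_k = 18/1
k=1  a_k=2  p_k/q_k = 37/2
k=2  a_k=2  p_k/q_k = 92/5
…
k=5  a_k=17  p_k/q_k = 5542/301
k=6  a_k=1  p_k/q_k = 5855/318
k=7  a_k=2  p_k/q_k = 17252/937
k=8  a_k=2  p_k/q_k = 40359/2192
k=9  a_k=2  p_k/q_k = 97970/5321
→ (97970, 5321).  Check: 97970²=9598120900, 339·5321²=9598120899, difference 1.
(x_2, y_2) = (97970·97970 + 339·5321·5321, 97970·5321 + 5321·97970) = (19196241799, 1042596740)

97970 5321
19196241799 1042596740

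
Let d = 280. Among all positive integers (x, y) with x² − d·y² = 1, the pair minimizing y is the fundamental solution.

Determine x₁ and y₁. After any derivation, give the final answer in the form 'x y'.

251 15

√280 → a₀=16, period (1,2,1,2,1,32); ℓ=6 even so k=5
a_0=16:  p_0=16·1+0=16,  q_0=16·0+1=1
a_1=1:  p_1=1·16+1=17,  q_1=1·1+0=1
a_2=2:  p_2=2·17+16=50,  q_2=2·1+1=3
a_3=1:  p_3=1·50+17=67,  q_3=1·3+1=4
a_4=2:  p_4=2·67+50=184,  q_4=2·4+3=11
a_5=1:  p_5=1·184+67=251,  q_5=1·11+4=15
(x₁, y₁) = (251, 15);  251² − 280·15² = 1 ✓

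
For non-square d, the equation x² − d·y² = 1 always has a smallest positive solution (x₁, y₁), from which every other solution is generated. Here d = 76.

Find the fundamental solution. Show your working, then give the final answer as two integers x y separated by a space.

57799 6630

[8; 1,2,1,1,5,4,5,1,1,2,1,16] for √76; ℓ=12 ⇒ convergent index 11
step 0: (8, 1)  from 8·(1,0) + (0,1)
…
step 2: (26, 3)  from 2·(9,1) + (8,1)
step 3: (35, 4)  from 1·(26,3) + (9,1)
…
step 10: (41488, 4759)  from 2·(16311,1871) + (8866,1017)
step 11: (57799, 6630)  from 1·(41488,4759) + (16311,1871)
(x₁, y₁) = (57799, 6630);  57799² − 76·6630² = 1 ✓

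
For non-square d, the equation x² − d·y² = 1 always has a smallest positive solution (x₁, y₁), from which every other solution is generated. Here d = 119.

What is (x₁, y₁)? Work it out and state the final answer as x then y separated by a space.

d=119: √d = [10; 1,9,1,20] (ℓ=4, even), read p_3/q_3
i=0: a=10 ⇒ p=10, q=1
…
i=2: a=9 ⇒ p=109, q=10
i=3: a=1 ⇒ p=120, q=11
→ (120, 11).  Check: 120²=14400, 119·11²=14399, difference 1.

120 11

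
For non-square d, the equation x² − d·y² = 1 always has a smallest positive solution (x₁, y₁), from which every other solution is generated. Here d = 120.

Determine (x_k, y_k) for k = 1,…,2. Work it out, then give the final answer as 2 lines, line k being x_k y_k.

[10; 1,20] for √120; ℓ=2 ⇒ convergent index 1
a_0=10:  p_0=10·1+0=10,  q_0=10·0+1=1
a_1=1:  p_1=1·10+1=11,  q_1=1·1+0=1
(x₁, y₁) = (11, 1);  11² − 120·1² = 1 ✓
n=2: (11,1)∘(11,1) = (11·11+120·1·1, 11·1+1·11) = (241,22)

11 1
241 22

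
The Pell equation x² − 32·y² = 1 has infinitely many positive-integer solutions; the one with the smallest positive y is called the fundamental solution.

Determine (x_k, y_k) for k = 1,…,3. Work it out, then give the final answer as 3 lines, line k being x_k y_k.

√32 = [5; 1,1,1,10, …], period ℓ=4 (even) → k=3
i=0: a=5 ⇒ p=5, q=1
i=1: a=1 ⇒ p=6, q=1
i=2: a=1 ⇒ p=11, q=2
i=3: a=1 ⇒ p=17, q=3
fundamental: x₁=17, y₁=3  (since 289 − 32·9 = 1)
n=2: (17,3)∘(17,3) = (17·17+32·3·3, 17·3+3·17) = (577,102)
n=3: (577,102)∘(17,3) = (17·577+32·3·102, 17·102+3·577) = (19601,3465)

17 3
577 102
19601 3465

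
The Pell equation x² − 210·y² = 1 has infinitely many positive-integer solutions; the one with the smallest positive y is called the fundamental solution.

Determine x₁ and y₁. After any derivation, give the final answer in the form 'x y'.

29 2

√210 = [14; 2,28, …], period ℓ=2 (even) → k=1
i=0: a=14 ⇒ p=14, q=1
i=1: a=2 ⇒ p=29, q=2
(x₁, y₁) = (29, 2);  29² − 210·2² = 1 ✓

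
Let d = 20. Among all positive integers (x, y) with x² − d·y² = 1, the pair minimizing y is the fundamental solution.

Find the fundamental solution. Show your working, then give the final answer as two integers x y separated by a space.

d=20: √d = [4; 2,8] (ℓ=2, even), read p_1/q_1
k=0  a_k=4  p_k/q_k = 4/1
k=1  a_k=2  p_k/q_k = 9/2
fundamental: x₁=9, y₁=2  (since 81 − 20·4 = 1)

9 2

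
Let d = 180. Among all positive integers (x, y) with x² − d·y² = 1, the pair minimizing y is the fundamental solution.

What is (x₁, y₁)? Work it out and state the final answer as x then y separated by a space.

√180 → a₀=13, period (2,2,2,26); ℓ=4 even so k=3
i=0: a=13 ⇒ p=13, q=1
…
i=2: a=2 ⇒ p=67, q=5
i=3: a=2 ⇒ p=161, q=12
→ (161, 12).  Check: 161²=25921, 180·12²=25920, difference 1.

161 12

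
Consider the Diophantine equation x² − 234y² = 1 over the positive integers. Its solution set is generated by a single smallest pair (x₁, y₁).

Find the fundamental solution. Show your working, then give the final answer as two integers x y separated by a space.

5201 340

d=234: √d = [15; 3,2,1,2,1,2,3,30] (ℓ=8, even), read p_7/q_7
a_0=15:  p_0=15·1+0=15,  q_0=15·0+1=1
…
a_2=2:  p_2=2·46+15=107,  q_2=2·3+1=7
a_3=1:  p_3=1·107+46=153,  q_3=1·7+3=10
…
a_5=1:  p_5=1·413+153=566,  q_5=1·27+10=37
a_6=2:  p_6=2·566+413=1545,  q_6=2·37+27=101
a_7=3:  p_7=3·1545+566=5201,  q_7=3·101+37=340
→ (5201, 340).  Check: 5201²=27050401, 234·340²=27050400, difference 1.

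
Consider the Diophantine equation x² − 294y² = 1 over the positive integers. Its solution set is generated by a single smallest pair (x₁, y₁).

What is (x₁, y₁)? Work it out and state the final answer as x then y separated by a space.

√294 = [17; 6,1,4,1,6,34, …], period ℓ=6 (even) → k=5
i=0: a=17 ⇒ p=17, q=1
i=1: a=6 ⇒ p=103, q=6
i=2: a=1 ⇒ p=120, q=7
…
i=4: a=1 ⇒ p=703, q=41
i=5: a=6 ⇒ p=4801, q=280
(x₁, y₁) = (4801, 280);  4801² − 294·280² = 1 ✓

4801 280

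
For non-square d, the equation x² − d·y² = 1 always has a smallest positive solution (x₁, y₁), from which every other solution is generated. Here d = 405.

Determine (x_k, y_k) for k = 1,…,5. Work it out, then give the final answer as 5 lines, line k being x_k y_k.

d=405: √d = [20; 8,40] (ℓ=2, even), read p_1/q_1
i=0: a=20 ⇒ p=20, q=1
i=1: a=8 ⇒ p=161, q=8
fundamental: x₁=161, y₁=8  (since 25921 − 405·64 = 1)
n=2: (161,8)∘(161,8) = (161·161+405·8·8, 161·8+8·161) = (51841,2576)
n=3: (51841,2576)∘(161,8) = (161·51841+405·8·2576, 161·2576+8·51841) = (16692641,829464)
n=4: (16692641,829464)∘(161,8) = (161·16692641+405·8·829464, 161·829464+8·16692641) = (5374978561,267084832)
n=5: (5374978561,267084832)∘(161,8) = (161·5374978561+405·8·267084832, 161·267084832+8·5374978561) = (1730726404001,86000486440)

161 8
51841 2576
16692641 829464
5374978561 267084832
1730726404001 86000486440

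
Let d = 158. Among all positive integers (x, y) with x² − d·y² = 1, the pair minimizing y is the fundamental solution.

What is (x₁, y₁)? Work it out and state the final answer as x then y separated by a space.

√158 = [12; 1,1,3,12,3,1,1,24, …], period ℓ=8 (even) → k=7
a_0=12:  p_0=12·1+0=12,  q_0=12·0+1=1
a_1=1:  p_1=1·12+1=13,  q_1=1·1+0=1
a_2=1:  p_2=1·13+12=25,  q_2=1·1+1=2
a_3=3:  p_3=3·25+13=88,  q_3=3·2+1=7
…
a_5=3:  p_5=3·1081+88=3331,  q_5=3·86+7=265
a_6=1:  p_6=1·3331+1081=4412,  q_6=1·265+86=351
a_7=1:  p_7=1·4412+3331=7743,  q_7=1·351+265=616
(x₁, y₁) = (7743, 616);  7743² − 158·616² = 1 ✓

7743 616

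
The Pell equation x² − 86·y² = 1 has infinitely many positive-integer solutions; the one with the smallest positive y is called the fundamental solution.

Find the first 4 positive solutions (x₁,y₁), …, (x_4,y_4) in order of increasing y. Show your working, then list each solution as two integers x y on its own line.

√86 = [9; 3,1,1,1,8,1,1,1,3,18, …], period ℓ=10 (even) → k=9
i=0: a=9 ⇒ p=9, q=1
…
i=3: a=1 ⇒ p=65, q=7
…
i=5: a=8 ⇒ p=881, q=95
…
i=7: a=1 ⇒ p=1864, q=201
i=8: a=1 ⇒ p=2847, q=307
i=9: a=3 ⇒ p=10405, q=1122
fundamental: x₁=10405, y₁=1122  (since 108264025 − 86·1258884 = 1)
n=2: (10405,1122)∘(10405,1122) = (10405·10405+86·1122·1122, 10405·1122+1122·10405) = (216528049,23348820)
n=3: (216528049,23348820)∘(10405,1122) = (10405·216528049+86·1122·23348820, 10405·23348820+1122·216528049) = (4505948689285,485888943078)
n=4: (4505948689285,485888943078)∘(10405,1122) = (10405·4505948689285+86·1122·485888943078, 10405·485888943078+1122·4505948689285) = (93768792007492801,10111348882104360)

10405 1122
216528049 23348820
4505948689285 485888943078
93768792007492801 10111348882104360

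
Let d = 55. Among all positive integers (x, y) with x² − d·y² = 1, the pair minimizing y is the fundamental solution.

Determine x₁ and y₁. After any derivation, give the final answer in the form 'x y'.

89 12

√55 → a₀=7, period (2,2,2,14); ℓ=4 even so k=3
a_0=7:  p_0=7·1+0=7,  q_0=7·0+1=1
…
a_2=2:  p_2=2·15+7=37,  q_2=2·2+1=5
a_3=2:  p_3=2·37+15=89,  q_3=2·5+2=12
(x₁, y₁) = (89, 12);  89² − 55·12² = 1 ✓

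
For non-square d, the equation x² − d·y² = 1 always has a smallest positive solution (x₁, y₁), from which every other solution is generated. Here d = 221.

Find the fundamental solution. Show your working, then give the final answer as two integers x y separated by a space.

√221 → a₀=14, period (1,6,2,6,1,28); ℓ=6 even so k=5
a_0=14:  p_0=14·1+0=14,  q_0=14·0+1=1
…
a_2=6:  p_2=6·15+14=104,  q_2=6·1+1=7
…
a_4=6:  p_4=6·223+104=1442,  q_4=6·15+7=97
a_5=1:  p_5=1·1442+223=1665,  q_5=1·97+15=112
fundamental: x₁=1665, y₁=112  (since 2772225 − 221·12544 = 1)

1665 112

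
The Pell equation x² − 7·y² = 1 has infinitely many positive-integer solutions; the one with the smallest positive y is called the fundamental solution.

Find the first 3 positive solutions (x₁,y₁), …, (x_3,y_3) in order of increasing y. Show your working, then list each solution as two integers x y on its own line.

[2; 1,1,1,4] for √7; ℓ=4 ⇒ convergent index 3
a_0=2:  p_0=2·1+0=2,  q_0=2·0+1=1
…
a_2=1:  p_2=1·3+2=5,  q_2=1·1+1=2
a_3=1:  p_3=1·5+3=8,  q_3=1·2+1=3
fundamental: x₁=8, y₁=3  (since 64 − 7·9 = 1)
(x_2, y_2) = (8·8 + 7·3·3, 8·3 + 3·8) = (127, 48)
(x_3, y_3) = (8·127 + 7·3·48, 8·48 + 3·127) = (2024, 765)

8 3
127 48
2024 765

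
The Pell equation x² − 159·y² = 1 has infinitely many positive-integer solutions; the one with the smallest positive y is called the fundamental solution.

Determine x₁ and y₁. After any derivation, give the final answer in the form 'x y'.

d=159: √d = [12; 1,1,1,1,3,1,1,1,1,24] (ℓ=10, even), read p_9/q_9
step 0: (12, 1)  from 12·(1,0) + (0,1)
…
step 2: (25, 2)  from 1·(13,1) + (12,1)
step 3: (38, 3)  from 1·(25,2) + (13,1)
…
step 5: (227, 18)  from 3·(63,5) + (38,3)
step 6: (290, 23)  from 1·(227,18) + (63,5)
step 7: (517, 41)  from 1·(290,23) + (227,18)
step 8: (807, 64)  from 1·(517,41) + (290,23)
step 9: (1324, 105)  from 1·(807,64) + (517,41)
fundamental: x₁=1324, y₁=105  (since 1752976 − 159·11025 = 1)

1324 105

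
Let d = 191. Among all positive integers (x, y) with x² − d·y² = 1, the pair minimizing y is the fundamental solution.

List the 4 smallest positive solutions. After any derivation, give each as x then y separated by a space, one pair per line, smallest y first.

√191 → a₀=13, period (1,4,1,1,3,…,4,1,26); ℓ=16 even so k=15
a_0=13:  p_0=13·1+0=13,  q_0=13·0+1=1
a_1=1:  p_1=1·13+1=14,  q_1=1·1+0=1
a_2=4:  p_2=4·14+13=69,  q_2=4·1+1=5
…
a_4=1:  p_4=1·83+69=152,  q_4=1·6+5=11
a_5=3:  p_5=3·152+83=539,  q_5=3·11+6=39
…
a_7=2:  p_7=2·1230+539=2999,  q_7=2·89+39=217
…
a_11=3:  p_11=3·207083+83433=704682,  q_11=3·14984+6037=50989
…
a_14=4:  p_14=4·1616447+911765=7377553,  q_14=4·116962+65973=533821
a_15=1:  p_15=1·7377553+1616447=8994000,  q_15=1·533821+116962=650783
(x₁, y₁) = (8994000, 650783);  8994000² − 191·650783² = 1 ✓
(8994000+650783√191)^2 = 161784071999999 + 11706284604000√191
(8994000+650783√191)^3 = 2910171887135973018000 + 210572647456751349217√191
(8994000+650783√191)^4 = 52348171905801720863712000001 + 3787780782452031563430792000√191

8994000 650783
161784071999999 11706284604000
2910171887135973018000 210572647456751349217
52348171905801720863712000001 3787780782452031563430792000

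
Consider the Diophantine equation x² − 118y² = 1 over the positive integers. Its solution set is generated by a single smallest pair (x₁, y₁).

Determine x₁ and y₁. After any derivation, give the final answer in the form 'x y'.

306917 28254

√118 → a₀=10, period (1,6,3,2,10,2,3,6,1,20); ℓ=10 even so k=9
step 0: (10, 1)  from 10·(1,0) + (0,1)
step 1: (11, 1)  from 1·(10,1) + (1,0)
step 2: (76, 7)  from 6·(11,1) + (10,1)
step 3: (239, 22)  from 3·(76,7) + (11,1)
step 4: (554, 51)  from 2·(239,22) + (76,7)
step 5: (5779, 532)  from 10·(554,51) + (239,22)
step 6: (12112, 1115)  from 2·(5779,532) + (554,51)
step 7: (42115, 3877)  from 3·(12112,1115) + (5779,532)
step 8: (264802, 24377)  from 6·(42115,3877) + (12112,1115)
step 9: (306917, 28254)  from 1·(264802,24377) + (42115,3877)
→ (306917, 28254).  Check: 306917²=94198044889, 118·28254²=94198044888, difference 1.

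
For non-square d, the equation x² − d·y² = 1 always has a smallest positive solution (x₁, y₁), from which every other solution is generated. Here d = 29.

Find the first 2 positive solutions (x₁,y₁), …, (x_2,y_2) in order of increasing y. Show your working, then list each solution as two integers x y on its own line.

√29 → a₀=5, period (2,1,1,2,10); ℓ=5 odd so k=9
step 0: (5, 1)  from 5·(1,0) + (0,1)
…
step 4: (70, 13)  from 2·(27,5) + (16,3)
…
step 6: (1524, 283)  from 2·(727,135) + (70,13)
…
step 8: (3775, 701)  from 1·(2251,418) + (1524,283)
step 9: (9801, 1820)  from 2·(3775,701) + (2251,418)
fundamental: x₁=9801, y₁=1820  (since 96059601 − 29·3312400 = 1)
(x_2, y_2) = (9801·9801 + 29·1820·1820, 9801·1820 + 1820·9801) = (192119201, 35675640)

9801 1820
192119201 35675640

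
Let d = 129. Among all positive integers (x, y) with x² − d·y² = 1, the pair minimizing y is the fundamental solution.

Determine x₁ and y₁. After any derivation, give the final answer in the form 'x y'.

[11; 2,1,3,1,6,1,3,1,2,22] for √129; ℓ=10 ⇒ convergent index 9
step 0: (11, 1)  from 11·(1,0) + (0,1)
…
step 3: (125, 11)  from 3·(34,3) + (23,2)
…
step 7: (4793, 422)  from 3·(1238,109) + (1079,95)
step 8: (6031, 531)  from 1·(4793,422) + (1238,109)
step 9: (16855, 1484)  from 2·(6031,531) + (4793,422)
fundamental: x₁=16855, y₁=1484  (since 284091025 − 129·2202256 = 1)

16855 1484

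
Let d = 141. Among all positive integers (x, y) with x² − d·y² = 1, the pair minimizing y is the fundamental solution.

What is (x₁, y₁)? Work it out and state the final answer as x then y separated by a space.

95 8

√141 → a₀=11, period (1,6,1,22); ℓ=4 even so k=3
a_0=11:  p_0=11·1+0=11,  q_0=11·0+1=1
…
a_2=6:  p_2=6·12+11=83,  q_2=6·1+1=7
a_3=1:  p_3=1·83+12=95,  q_3=1·7+1=8
→ (95, 8).  Check: 95²=9025, 141·8²=9024, difference 1.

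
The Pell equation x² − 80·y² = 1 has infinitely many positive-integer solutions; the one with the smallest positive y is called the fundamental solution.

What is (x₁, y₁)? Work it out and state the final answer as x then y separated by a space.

9 1

d=80: √d = [8; 1,16] (ℓ=2, even), read p_1/q_1
i=0: a=8 ⇒ p=8, q=1
i=1: a=1 ⇒ p=9, q=1
fundamental: x₁=9, y₁=1  (since 81 − 80·1 = 1)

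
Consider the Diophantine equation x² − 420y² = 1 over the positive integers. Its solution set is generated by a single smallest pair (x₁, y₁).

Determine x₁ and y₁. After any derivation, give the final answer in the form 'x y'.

√420 = [20; 2,40, …], period ℓ=2 (even) → k=1
k=0  a_k=20  p_k/q_k = 20/1
k=1  a_k=2  p_k/q_k = 41/2
→ (41, 2).  Check: 41²=1681, 420·2²=1680, difference 1.

41 2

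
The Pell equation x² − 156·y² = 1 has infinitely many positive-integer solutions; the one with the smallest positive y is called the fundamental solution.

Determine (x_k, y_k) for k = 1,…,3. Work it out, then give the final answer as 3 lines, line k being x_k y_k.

25 2
1249 100
62425 4998

d=156: √d = [12; 2,24] (ℓ=2, even), read p_1/q_1
step 0: (12, 1)  from 12·(1,0) + (0,1)
step 1: (25, 2)  from 2·(12,1) + (1,0)
fundamental: x₁=25, y₁=2  (since 625 − 156·4 = 1)
n=2: (25,2)∘(25,2) = (25·25+156·2·2, 25·2+2·25) = (1249,100)
n=3: (1249,100)∘(25,2) = (25·1249+156·2·100, 25·100+2·1249) = (62425,4998)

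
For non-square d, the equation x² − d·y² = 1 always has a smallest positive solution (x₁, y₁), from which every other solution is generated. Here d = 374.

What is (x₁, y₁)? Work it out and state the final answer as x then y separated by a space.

√374 → a₀=19, period (2,1,18,1,2,38); ℓ=6 even so k=5
k=0  a_k=19  p_k/q_k = 19/1
k=1  a_k=2  p_k/q_k = 39/2
k=2  a_k=1  p_k/q_k = 58/3
k=3  a_k=18  p_k/q_k = 1083/56
k=4  a_k=1  p_k/q_k = 1141/59
k=5  a_k=2  p_k/q_k = 3365/174
→ (3365, 174).  Check: 3365²=11323225, 374·174²=11323224, difference 1.

3365 174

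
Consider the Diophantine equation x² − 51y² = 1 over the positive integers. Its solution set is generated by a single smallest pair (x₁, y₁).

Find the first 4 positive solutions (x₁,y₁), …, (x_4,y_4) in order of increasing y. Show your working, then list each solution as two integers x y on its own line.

50 7
4999 700
499850 69993
49980001 6998600

√51 → a₀=7, period (7,14); ℓ=2 even so k=1
i=0: a=7 ⇒ p=7, q=1
i=1: a=7 ⇒ p=50, q=7
→ (50, 7).  Check: 50²=2500, 51·7²=2499, difference 1.
k=2:  x_2 = 50·50+51·7·7 = 4999,  y_2 = 50·7+7·50 = 700
k=3:  x_3 = 50·4999+51·7·700 = 499850,  y_3 = 50·700+7·4999 = 69993
k=4:  x_4 = 50·499850+51·7·69993 = 49980001,  y_4 = 50·69993+7·499850 = 6998600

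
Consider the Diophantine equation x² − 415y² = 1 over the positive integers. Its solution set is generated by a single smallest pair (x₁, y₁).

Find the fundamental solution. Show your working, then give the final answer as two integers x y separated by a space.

18412804 903849

√415 = [20; 2,1,2,4,6,…,1,2,40, …], period ℓ=16 (even) → k=15
step 0: (20, 1)  from 20·(1,0) + (0,1)
step 1: (41, 2)  from 2·(20,1) + (1,0)
…
step 3: (163, 8)  from 2·(61,3) + (41,2)
step 4: (713, 35)  from 4·(163,8) + (61,3)
step 5: (4441, 218)  from 6·(713,35) + (163,8)
step 6: (5154, 253)  from 1·(4441,218) + (713,35)
step 7: (9595, 471)  from 1·(5154,253) + (4441,218)
step 8: (33939, 1666)  from 3·(9595,471) + (5154,253)
…
step 10: (77473, 3803)  from 1·(43534,2137) + (33939,1666)
step 11: (508372, 24955)  from 6·(77473,3803) + (43534,2137)
…
step 13: (4730294, 232201)  from 2·(2110961,103623) + (508372,24955)
step 14: (6841255, 335824)  from 1·(4730294,232201) + (2110961,103623)
step 15: (18412804, 903849)  from 2·(6841255,335824) + (4730294,232201)
(x₁, y₁) = (18412804, 903849);  18412804² − 415·903849² = 1 ✓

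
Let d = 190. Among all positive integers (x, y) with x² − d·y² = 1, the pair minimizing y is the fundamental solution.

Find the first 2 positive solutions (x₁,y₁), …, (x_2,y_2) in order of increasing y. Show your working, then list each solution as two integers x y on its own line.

√190 → a₀=13, period (1,3,1,1,1,…,3,1,26); ℓ=14 even so k=13
step 0: (13, 1)  from 13·(1,0) + (0,1)
step 1: (14, 1)  from 1·(13,1) + (1,0)
step 2: (55, 4)  from 3·(14,1) + (13,1)
…
step 4: (124, 9)  from 1·(69,5) + (55,4)
step 5: (193, 14)  from 1·(124,9) + (69,5)
step 6: (510, 37)  from 2·(193,14) + (124,9)
step 7: (1213, 88)  from 2·(510,37) + (193,14)
step 8: (2936, 213)  from 2·(1213,88) + (510,37)
…
step 10: (7085, 514)  from 1·(4149,301) + (2936,213)
step 11: (11234, 815)  from 1·(7085,514) + (4149,301)
step 12: (40787, 2959)  from 3·(11234,815) + (7085,514)
step 13: (52021, 3774)  from 1·(40787,2959) + (11234,815)
→ (52021, 3774).  Check: 52021²=2706184441, 190·3774²=2706184440, difference 1.
(52021+3774√190)^2 = 5412368881 + 392654508√190

52021 3774
5412368881 392654508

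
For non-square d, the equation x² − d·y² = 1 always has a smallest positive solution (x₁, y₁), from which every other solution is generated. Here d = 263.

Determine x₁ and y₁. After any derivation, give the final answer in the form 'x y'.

139128 8579

√263 → a₀=16, period (4,1,1,1,1,15,1,1,1,1,4,32); ℓ=12 even so k=11
k=0  a_k=16  p_k/q_k = 16/1
…
k=2  a_k=1  p_k/q_k = 81/5
k=3  a_k=1  p_k/q_k = 146/9
k=4  a_k=1  p_k/q_k = 227/14
…
k=6  a_k=15  p_k/q_k = 5822/359
k=7  a_k=1  p_k/q_k = 6195/382
…
k=9  a_k=1  p_k/q_k = 18212/1123
k=10  a_k=1  p_k/q_k = 30229/1864
k=11  a_k=4  p_k/q_k = 139128/8579
fundamental: x₁=139128, y₁=8579  (since 19356600384 − 263·73599241 = 1)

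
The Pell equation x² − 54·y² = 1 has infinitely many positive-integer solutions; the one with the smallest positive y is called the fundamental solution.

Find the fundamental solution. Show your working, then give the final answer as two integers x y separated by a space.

485 66

√54 = [7; 2,1,6,1,2,14, …], period ℓ=6 (even) → k=5
k=0  a_k=7  p_k/q_k = 7/1
k=1  a_k=2  p_k/q_k = 15/2
k=2  a_k=1  p_k/q_k = 22/3
…
k=4  a_k=1  p_k/q_k = 169/23
k=5  a_k=2  p_k/q_k = 485/66
→ (485, 66).  Check: 485²=235225, 54·66²=235224, difference 1.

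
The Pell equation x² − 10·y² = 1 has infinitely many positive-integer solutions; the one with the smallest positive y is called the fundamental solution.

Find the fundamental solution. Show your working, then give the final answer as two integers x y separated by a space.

19 6

[3; 6] for √10; ℓ=1 ⇒ convergent index 1
i=0: a=3 ⇒ p=3, q=1
i=1: a=6 ⇒ p=19, q=6
fundamental: x₁=19, y₁=6  (since 361 − 10·36 = 1)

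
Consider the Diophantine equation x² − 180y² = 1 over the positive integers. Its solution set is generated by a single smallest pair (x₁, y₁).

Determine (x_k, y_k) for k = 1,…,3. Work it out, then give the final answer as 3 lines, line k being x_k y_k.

161 12
51841 3864
16692641 1244196

[13; 2,2,2,26] for √180; ℓ=4 ⇒ convergent index 3
step 0: (13, 1)  from 13·(1,0) + (0,1)
…
step 2: (67, 5)  from 2·(27,2) + (13,1)
step 3: (161, 12)  from 2·(67,5) + (27,2)
(x₁, y₁) = (161, 12);  161² − 180·12² = 1 ✓
k=2:  x_2 = 161·161+180·12·12 = 51841,  y_2 = 161·12+12·161 = 3864
k=3:  x_3 = 161·51841+180·12·3864 = 16692641,  y_3 = 161·3864+12·51841 = 1244196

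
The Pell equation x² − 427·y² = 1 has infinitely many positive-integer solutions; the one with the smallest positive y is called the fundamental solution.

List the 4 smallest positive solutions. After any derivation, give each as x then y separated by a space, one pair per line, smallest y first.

62 3
7687 372
953126 46125
118179937 5719128

[20; 1,1,1,40] for √427; ℓ=4 ⇒ convergent index 3
a_0=20:  p_0=20·1+0=20,  q_0=20·0+1=1
a_1=1:  p_1=1·20+1=21,  q_1=1·1+0=1
a_2=1:  p_2=1·21+20=41,  q_2=1·1+1=2
a_3=1:  p_3=1·41+21=62,  q_3=1·2+1=3
(x₁, y₁) = (62, 3);  62² − 427·3² = 1 ✓
(62+3√427)^2 = 7687 + 372√427
(62+3√427)^3 = 953126 + 46125√427
(62+3√427)^4 = 118179937 + 5719128√427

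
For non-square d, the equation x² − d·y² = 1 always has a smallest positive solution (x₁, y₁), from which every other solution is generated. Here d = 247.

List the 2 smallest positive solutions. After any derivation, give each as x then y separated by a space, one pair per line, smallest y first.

[15; 1,2,1,1,9,1,9,1,1,2,1,30] for √247; ℓ=12 ⇒ convergent index 11
i=0: a=15 ⇒ p=15, q=1
…
i=4: a=1 ⇒ p=110, q=7
…
i=6: a=1 ⇒ p=1163, q=74
…
i=8: a=1 ⇒ p=12683, q=807
i=9: a=1 ⇒ p=24203, q=1540
i=10: a=2 ⇒ p=61089, q=3887
i=11: a=1 ⇒ p=85292, q=5427
→ (85292, 5427).  Check: 85292²=7274725264, 247·5427²=7274725263, difference 1.
k=2:  x_2 = 85292·85292+247·5427·5427 = 14549450527,  y_2 = 85292·5427+5427·85292 = 925759368

85292 5427
14549450527 925759368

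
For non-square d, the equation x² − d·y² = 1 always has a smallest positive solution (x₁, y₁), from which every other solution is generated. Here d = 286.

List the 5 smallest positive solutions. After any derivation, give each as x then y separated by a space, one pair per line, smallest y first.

561835 33222
631317134449 37330564740
709392124465745995 41947235681362578
797122648497793485067201 47134850318039357456520
895702806436806213240996001675 52964017256829337557486465822

√286 → a₀=16, period (1,10,3,3,2,3,3,10,1,32); ℓ=10 even so k=9
i=0: a=16 ⇒ p=16, q=1
…
i=6: a=3 ⇒ p=15102, q=893
i=7: a=3 ⇒ p=49703, q=2939
i=8: a=10 ⇒ p=512132, q=30283
i=9: a=1 ⇒ p=561835, q=33222
fundamental: x₁=561835, y₁=33222  (since 315658567225 − 286·1103701284 = 1)
k=2:  x_2 = 561835·561835+286·33222·33222 = 631317134449,  y_2 = 561835·33222+33222·561835 = 37330564740
k=3:  x_3 = 561835·631317134449+286·33222·37330564740 = 709392124465745995,  y_3 = 561835·37330564740+33222·631317134449 = 41947235681362578
k=4:  x_4 = 561835·709392124465745995+286·33222·41947235681362578 = 797122648497793485067201,  y_4 = 561835·41947235681362578+33222·709392124465745995 = 47134850318039357456520
k=5:  x_5 = 561835·797122648497793485067201+286·33222·47134850318039357456520 = 895702806436806213240996001675,  y_5 = 561835·47134850318039357456520+33222·797122648497793485067201 = 52964017256829337557486465822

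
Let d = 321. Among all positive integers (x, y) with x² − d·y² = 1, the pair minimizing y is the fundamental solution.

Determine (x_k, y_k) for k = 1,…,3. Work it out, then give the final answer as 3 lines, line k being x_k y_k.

d=321: √d = [17; 1,10,1,34] (ℓ=4, even), read p_3/q_3
i=0: a=17 ⇒ p=17, q=1
…
i=2: a=10 ⇒ p=197, q=11
i=3: a=1 ⇒ p=215, q=12
→ (215, 12).  Check: 215²=46225, 321·12²=46224, difference 1.
n=2: (215,12)∘(215,12) = (215·215+321·12·12, 215·12+12·215) = (92449,5160)
n=3: (92449,5160)∘(215,12) = (215·92449+321·12·5160, 215·5160+12·92449) = (39752855,2218788)

215 12
92449 5160
39752855 2218788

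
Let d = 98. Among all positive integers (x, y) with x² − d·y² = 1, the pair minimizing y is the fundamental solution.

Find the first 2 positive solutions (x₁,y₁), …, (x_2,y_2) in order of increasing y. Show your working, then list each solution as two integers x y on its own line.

[9; 1,8,1,18] for √98; ℓ=4 ⇒ convergent index 3
a_0=9:  p_0=9·1+0=9,  q_0=9·0+1=1
a_1=1:  p_1=1·9+1=10,  q_1=1·1+0=1
a_2=8:  p_2=8·10+9=89,  q_2=8·1+1=9
a_3=1:  p_3=1·89+10=99,  q_3=1·9+1=10
→ (99, 10).  Check: 99²=9801, 98·10²=9800, difference 1.
n=2: (99,10)∘(99,10) = (99·99+98·10·10, 99·10+10·99) = (19601,1980)

99 10
19601 1980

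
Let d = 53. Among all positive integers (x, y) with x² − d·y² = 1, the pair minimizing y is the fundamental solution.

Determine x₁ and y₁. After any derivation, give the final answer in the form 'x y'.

√53 = [7; 3,1,1,3,14, …], period ℓ=5 (odd) → k=9
step 0: (7, 1)  from 7·(1,0) + (0,1)
step 1: (22, 3)  from 3·(7,1) + (1,0)
step 2: (29, 4)  from 1·(22,3) + (7,1)
…
step 4: (182, 25)  from 3·(51,7) + (29,4)
step 5: (2599, 357)  from 14·(182,25) + (51,7)
step 6: (7979, 1096)  from 3·(2599,357) + (182,25)
…
step 8: (18557, 2549)  from 1·(10578,1453) + (7979,1096)
step 9: (66249, 9100)  from 3·(18557,2549) + (10578,1453)
fundamental: x₁=66249, y₁=9100  (since 4388930001 − 53·82810000 = 1)

66249 9100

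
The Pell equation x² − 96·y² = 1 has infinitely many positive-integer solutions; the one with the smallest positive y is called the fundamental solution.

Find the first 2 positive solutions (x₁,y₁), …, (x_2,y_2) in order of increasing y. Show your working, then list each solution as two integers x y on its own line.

49 5
4801 490

√96 → a₀=9, period (1,3,1,18); ℓ=4 even so k=3
k=0  a_k=9  p_k/q_k = 9/1
k=1  a_k=1  p_k/q_k = 10/1
k=2  a_k=3  p_k/q_k = 39/4
k=3  a_k=1  p_k/q_k = 49/5
→ (49, 5).  Check: 49²=2401, 96·5²=2400, difference 1.
n=2: (49,5)∘(49,5) = (49·49+96·5·5, 49·5+5·49) = (4801,490)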